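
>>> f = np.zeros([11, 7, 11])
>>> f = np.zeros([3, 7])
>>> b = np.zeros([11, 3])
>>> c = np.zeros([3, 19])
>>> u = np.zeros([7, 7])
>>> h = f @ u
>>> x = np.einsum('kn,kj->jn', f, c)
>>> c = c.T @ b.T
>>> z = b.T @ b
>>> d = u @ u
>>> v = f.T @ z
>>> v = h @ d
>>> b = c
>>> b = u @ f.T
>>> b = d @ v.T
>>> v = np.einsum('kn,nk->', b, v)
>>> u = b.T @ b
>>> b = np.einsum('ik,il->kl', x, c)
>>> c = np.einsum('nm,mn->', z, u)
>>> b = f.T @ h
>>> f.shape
(3, 7)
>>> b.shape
(7, 7)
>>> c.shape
()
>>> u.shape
(3, 3)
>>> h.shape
(3, 7)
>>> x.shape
(19, 7)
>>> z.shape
(3, 3)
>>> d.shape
(7, 7)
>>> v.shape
()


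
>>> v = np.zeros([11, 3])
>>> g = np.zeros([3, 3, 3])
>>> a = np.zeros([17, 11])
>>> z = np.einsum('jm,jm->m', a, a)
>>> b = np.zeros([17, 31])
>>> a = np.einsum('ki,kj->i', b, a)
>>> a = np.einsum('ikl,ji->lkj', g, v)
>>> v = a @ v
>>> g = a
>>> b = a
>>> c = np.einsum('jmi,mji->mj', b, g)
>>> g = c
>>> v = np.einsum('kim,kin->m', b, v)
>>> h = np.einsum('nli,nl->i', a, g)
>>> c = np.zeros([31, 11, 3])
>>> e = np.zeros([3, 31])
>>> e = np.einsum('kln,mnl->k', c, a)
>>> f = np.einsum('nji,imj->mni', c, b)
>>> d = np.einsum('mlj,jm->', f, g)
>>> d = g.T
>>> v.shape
(11,)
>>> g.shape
(3, 3)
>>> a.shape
(3, 3, 11)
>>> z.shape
(11,)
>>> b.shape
(3, 3, 11)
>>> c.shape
(31, 11, 3)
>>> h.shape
(11,)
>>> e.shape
(31,)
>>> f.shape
(3, 31, 3)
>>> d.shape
(3, 3)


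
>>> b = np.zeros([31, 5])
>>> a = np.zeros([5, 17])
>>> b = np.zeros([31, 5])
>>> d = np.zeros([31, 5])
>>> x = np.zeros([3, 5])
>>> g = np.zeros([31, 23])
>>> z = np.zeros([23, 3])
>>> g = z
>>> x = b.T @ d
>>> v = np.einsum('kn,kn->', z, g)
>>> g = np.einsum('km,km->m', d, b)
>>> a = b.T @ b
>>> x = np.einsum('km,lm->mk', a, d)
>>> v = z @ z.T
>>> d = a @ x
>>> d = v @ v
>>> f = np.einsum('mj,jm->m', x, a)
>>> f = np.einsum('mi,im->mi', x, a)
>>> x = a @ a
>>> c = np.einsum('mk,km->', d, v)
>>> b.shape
(31, 5)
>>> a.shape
(5, 5)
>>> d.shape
(23, 23)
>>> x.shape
(5, 5)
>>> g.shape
(5,)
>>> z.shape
(23, 3)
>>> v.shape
(23, 23)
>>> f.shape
(5, 5)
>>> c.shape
()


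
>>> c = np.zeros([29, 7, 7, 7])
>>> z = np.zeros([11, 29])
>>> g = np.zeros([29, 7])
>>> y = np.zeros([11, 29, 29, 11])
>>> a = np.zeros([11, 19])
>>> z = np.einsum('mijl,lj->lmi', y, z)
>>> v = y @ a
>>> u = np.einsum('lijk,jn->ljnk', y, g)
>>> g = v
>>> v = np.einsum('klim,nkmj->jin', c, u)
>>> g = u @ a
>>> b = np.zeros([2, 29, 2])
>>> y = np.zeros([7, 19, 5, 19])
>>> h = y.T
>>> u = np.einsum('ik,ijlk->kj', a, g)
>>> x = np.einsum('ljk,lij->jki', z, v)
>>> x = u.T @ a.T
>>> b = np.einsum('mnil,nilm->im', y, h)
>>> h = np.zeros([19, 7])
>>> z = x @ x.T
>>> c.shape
(29, 7, 7, 7)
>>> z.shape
(29, 29)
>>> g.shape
(11, 29, 7, 19)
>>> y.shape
(7, 19, 5, 19)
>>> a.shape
(11, 19)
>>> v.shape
(11, 7, 11)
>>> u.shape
(19, 29)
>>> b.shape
(5, 7)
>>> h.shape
(19, 7)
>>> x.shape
(29, 11)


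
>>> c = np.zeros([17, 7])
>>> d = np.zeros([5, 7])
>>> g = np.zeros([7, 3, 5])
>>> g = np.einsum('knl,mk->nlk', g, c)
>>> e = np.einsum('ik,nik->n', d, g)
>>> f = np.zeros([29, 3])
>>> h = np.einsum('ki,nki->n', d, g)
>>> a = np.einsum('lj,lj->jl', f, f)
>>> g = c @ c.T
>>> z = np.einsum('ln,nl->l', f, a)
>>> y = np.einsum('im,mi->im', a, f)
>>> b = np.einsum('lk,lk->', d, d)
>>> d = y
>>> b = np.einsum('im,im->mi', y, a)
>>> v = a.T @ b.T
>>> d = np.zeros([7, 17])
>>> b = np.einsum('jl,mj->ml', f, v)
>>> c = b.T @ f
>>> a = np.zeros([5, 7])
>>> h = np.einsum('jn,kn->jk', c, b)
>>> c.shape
(3, 3)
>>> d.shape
(7, 17)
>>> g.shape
(17, 17)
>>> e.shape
(3,)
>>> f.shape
(29, 3)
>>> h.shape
(3, 29)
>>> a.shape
(5, 7)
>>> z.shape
(29,)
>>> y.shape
(3, 29)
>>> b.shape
(29, 3)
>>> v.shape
(29, 29)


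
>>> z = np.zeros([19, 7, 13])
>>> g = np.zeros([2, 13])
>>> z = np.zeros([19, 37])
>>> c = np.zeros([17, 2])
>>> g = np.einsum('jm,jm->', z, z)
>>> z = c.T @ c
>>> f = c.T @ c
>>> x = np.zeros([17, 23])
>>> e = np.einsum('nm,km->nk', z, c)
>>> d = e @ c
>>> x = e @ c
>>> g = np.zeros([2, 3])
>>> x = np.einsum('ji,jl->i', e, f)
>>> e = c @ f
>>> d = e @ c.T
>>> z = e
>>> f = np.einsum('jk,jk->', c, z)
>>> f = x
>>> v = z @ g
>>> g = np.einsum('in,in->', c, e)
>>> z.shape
(17, 2)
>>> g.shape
()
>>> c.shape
(17, 2)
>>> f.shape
(17,)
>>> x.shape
(17,)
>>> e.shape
(17, 2)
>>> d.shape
(17, 17)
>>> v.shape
(17, 3)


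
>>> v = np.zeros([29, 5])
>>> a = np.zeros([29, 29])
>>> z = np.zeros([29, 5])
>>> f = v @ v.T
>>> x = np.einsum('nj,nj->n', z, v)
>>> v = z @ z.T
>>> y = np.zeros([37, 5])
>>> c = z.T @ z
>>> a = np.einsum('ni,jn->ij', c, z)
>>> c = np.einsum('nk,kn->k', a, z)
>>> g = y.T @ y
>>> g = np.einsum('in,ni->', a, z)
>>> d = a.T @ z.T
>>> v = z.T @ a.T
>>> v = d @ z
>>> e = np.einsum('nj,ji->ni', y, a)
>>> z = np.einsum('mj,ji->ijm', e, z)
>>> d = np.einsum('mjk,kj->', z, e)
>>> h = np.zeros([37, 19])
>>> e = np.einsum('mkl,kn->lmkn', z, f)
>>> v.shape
(29, 5)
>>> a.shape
(5, 29)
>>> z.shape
(5, 29, 37)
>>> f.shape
(29, 29)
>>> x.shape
(29,)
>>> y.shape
(37, 5)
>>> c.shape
(29,)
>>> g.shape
()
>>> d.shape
()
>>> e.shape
(37, 5, 29, 29)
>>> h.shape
(37, 19)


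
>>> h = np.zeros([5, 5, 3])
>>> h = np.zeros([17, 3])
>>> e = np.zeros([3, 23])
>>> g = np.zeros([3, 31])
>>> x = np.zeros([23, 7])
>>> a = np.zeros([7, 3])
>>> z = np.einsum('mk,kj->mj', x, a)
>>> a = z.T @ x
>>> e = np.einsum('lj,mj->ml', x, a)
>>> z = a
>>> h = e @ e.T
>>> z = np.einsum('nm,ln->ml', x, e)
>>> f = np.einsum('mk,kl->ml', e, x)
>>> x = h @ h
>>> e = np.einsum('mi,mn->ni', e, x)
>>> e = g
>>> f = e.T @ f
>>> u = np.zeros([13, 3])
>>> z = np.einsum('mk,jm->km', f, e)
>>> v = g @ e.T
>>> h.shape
(3, 3)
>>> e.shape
(3, 31)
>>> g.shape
(3, 31)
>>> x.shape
(3, 3)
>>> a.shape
(3, 7)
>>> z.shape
(7, 31)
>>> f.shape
(31, 7)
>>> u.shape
(13, 3)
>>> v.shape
(3, 3)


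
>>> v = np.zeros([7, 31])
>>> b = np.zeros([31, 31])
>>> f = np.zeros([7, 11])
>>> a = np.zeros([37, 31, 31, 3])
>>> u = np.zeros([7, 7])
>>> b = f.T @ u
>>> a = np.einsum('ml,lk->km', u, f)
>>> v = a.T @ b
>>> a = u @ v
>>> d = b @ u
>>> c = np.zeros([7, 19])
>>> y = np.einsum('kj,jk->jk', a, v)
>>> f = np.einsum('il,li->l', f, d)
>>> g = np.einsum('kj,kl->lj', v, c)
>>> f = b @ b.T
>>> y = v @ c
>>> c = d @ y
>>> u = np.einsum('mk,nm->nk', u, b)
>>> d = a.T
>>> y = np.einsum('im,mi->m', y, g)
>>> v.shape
(7, 7)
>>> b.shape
(11, 7)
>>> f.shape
(11, 11)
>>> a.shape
(7, 7)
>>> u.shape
(11, 7)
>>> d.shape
(7, 7)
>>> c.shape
(11, 19)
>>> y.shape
(19,)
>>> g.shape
(19, 7)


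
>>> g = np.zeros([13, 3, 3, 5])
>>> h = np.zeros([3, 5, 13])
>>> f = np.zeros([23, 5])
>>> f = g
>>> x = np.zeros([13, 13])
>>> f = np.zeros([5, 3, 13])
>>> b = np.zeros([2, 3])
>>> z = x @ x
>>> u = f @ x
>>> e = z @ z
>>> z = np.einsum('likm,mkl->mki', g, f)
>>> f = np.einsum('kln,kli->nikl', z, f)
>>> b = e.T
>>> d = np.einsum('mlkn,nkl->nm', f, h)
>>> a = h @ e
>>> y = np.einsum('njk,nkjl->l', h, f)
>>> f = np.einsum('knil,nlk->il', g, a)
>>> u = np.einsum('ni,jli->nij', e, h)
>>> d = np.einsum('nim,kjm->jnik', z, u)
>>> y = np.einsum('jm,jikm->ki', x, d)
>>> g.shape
(13, 3, 3, 5)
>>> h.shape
(3, 5, 13)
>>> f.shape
(3, 5)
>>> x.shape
(13, 13)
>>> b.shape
(13, 13)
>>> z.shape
(5, 3, 3)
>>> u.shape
(13, 13, 3)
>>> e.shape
(13, 13)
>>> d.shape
(13, 5, 3, 13)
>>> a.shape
(3, 5, 13)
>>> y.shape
(3, 5)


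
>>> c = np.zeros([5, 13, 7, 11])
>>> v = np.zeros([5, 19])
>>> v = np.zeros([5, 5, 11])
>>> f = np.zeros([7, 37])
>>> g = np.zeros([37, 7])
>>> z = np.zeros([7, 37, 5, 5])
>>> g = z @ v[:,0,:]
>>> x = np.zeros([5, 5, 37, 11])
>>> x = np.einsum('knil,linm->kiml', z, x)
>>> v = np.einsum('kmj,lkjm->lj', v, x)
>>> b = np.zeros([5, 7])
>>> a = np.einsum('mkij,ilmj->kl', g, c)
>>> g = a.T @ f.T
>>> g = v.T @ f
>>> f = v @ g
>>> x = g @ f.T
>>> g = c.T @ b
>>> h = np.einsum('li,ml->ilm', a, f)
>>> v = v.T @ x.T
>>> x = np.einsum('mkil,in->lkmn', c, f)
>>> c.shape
(5, 13, 7, 11)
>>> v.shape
(11, 11)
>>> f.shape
(7, 37)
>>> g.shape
(11, 7, 13, 7)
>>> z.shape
(7, 37, 5, 5)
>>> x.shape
(11, 13, 5, 37)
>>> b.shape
(5, 7)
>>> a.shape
(37, 13)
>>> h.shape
(13, 37, 7)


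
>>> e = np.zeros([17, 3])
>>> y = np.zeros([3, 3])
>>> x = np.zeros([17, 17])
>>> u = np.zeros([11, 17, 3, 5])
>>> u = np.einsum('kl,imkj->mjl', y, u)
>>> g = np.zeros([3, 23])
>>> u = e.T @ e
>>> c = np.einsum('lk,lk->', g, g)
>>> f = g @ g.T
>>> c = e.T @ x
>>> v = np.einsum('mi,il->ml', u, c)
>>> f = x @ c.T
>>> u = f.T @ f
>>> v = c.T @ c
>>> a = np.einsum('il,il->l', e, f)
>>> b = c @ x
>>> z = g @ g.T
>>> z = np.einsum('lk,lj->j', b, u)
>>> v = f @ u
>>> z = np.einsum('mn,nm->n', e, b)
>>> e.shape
(17, 3)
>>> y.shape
(3, 3)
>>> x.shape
(17, 17)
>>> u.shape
(3, 3)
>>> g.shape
(3, 23)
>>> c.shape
(3, 17)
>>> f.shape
(17, 3)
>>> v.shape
(17, 3)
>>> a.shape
(3,)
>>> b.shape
(3, 17)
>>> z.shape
(3,)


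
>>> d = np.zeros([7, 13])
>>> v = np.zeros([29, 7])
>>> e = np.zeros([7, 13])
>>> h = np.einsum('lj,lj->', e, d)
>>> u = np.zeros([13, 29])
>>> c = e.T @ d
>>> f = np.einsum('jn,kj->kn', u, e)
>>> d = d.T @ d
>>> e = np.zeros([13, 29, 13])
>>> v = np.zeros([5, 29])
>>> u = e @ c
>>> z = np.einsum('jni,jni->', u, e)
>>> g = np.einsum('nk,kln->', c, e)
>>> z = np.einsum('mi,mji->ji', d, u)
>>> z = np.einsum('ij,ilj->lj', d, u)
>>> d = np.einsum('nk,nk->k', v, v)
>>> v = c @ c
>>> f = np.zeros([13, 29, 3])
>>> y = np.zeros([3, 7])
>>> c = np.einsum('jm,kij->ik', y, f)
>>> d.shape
(29,)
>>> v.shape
(13, 13)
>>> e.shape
(13, 29, 13)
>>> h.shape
()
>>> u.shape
(13, 29, 13)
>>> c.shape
(29, 13)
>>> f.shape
(13, 29, 3)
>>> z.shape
(29, 13)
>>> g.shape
()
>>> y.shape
(3, 7)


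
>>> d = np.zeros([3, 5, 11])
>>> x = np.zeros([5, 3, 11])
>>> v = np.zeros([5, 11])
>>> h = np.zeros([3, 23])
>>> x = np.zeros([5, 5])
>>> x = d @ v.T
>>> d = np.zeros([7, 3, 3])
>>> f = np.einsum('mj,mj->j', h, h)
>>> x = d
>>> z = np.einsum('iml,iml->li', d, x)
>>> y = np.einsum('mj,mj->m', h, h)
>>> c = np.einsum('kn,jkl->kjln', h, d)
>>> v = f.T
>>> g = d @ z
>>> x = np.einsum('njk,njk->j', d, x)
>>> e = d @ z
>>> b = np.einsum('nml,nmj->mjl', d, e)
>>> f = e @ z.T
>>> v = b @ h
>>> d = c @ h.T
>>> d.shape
(3, 7, 3, 3)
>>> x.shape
(3,)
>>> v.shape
(3, 7, 23)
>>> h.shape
(3, 23)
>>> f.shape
(7, 3, 3)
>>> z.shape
(3, 7)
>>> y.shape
(3,)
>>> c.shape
(3, 7, 3, 23)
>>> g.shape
(7, 3, 7)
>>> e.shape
(7, 3, 7)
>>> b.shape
(3, 7, 3)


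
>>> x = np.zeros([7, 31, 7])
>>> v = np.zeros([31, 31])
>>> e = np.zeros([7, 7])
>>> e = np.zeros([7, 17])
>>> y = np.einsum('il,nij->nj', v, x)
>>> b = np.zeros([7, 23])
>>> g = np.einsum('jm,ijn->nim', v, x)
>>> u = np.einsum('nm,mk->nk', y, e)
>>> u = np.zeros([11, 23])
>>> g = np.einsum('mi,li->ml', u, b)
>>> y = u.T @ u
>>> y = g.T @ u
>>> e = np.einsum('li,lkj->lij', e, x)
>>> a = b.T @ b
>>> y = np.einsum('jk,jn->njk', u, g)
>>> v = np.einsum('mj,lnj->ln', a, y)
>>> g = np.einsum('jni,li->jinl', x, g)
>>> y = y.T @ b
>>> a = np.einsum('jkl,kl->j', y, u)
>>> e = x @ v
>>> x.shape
(7, 31, 7)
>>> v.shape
(7, 11)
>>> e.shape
(7, 31, 11)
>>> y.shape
(23, 11, 23)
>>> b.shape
(7, 23)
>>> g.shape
(7, 7, 31, 11)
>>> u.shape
(11, 23)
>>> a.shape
(23,)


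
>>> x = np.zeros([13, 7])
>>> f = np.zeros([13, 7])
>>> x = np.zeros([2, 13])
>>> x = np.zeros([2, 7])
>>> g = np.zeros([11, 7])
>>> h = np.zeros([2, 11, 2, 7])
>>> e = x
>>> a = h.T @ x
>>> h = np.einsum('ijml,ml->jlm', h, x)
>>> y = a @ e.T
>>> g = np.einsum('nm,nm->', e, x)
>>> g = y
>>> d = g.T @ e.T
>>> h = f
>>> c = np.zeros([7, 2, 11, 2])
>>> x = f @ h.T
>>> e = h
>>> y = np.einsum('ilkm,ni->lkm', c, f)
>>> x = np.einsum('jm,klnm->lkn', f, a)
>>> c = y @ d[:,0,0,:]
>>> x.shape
(2, 7, 11)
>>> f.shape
(13, 7)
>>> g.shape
(7, 2, 11, 2)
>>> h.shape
(13, 7)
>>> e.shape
(13, 7)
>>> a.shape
(7, 2, 11, 7)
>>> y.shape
(2, 11, 2)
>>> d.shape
(2, 11, 2, 2)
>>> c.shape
(2, 11, 2)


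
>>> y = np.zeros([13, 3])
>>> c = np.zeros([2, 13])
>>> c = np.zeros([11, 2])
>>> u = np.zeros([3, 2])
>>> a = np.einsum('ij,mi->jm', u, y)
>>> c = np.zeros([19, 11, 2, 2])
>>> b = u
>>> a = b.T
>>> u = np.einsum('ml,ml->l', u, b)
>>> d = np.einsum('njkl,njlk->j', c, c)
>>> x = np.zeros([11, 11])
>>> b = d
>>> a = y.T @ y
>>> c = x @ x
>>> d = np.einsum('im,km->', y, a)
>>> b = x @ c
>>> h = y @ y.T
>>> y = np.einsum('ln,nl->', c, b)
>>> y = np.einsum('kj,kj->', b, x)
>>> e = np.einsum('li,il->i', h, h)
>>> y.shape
()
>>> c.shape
(11, 11)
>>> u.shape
(2,)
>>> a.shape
(3, 3)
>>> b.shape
(11, 11)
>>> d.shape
()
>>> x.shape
(11, 11)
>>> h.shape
(13, 13)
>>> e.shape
(13,)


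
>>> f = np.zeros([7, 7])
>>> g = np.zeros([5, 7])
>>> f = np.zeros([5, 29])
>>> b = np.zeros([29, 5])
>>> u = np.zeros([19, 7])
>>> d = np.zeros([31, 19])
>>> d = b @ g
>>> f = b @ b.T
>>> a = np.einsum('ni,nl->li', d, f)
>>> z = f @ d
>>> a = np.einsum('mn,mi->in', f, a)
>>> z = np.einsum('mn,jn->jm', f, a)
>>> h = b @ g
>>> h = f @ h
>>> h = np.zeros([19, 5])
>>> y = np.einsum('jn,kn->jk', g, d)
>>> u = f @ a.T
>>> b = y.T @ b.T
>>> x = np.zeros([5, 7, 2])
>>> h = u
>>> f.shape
(29, 29)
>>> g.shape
(5, 7)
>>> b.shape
(29, 29)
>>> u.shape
(29, 7)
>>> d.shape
(29, 7)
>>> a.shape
(7, 29)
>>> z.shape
(7, 29)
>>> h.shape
(29, 7)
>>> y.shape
(5, 29)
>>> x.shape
(5, 7, 2)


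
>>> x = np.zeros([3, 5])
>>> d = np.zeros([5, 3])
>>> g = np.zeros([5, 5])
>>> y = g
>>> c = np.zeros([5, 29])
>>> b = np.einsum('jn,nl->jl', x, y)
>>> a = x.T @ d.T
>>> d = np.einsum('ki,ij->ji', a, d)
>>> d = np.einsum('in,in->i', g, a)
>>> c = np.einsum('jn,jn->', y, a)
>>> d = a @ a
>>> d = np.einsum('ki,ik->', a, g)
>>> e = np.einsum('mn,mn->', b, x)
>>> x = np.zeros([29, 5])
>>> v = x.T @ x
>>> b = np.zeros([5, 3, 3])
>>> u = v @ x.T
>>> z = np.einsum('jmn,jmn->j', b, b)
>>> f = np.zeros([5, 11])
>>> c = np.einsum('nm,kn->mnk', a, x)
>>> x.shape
(29, 5)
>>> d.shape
()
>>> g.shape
(5, 5)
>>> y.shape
(5, 5)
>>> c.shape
(5, 5, 29)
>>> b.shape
(5, 3, 3)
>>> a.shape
(5, 5)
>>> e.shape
()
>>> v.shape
(5, 5)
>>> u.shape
(5, 29)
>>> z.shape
(5,)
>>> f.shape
(5, 11)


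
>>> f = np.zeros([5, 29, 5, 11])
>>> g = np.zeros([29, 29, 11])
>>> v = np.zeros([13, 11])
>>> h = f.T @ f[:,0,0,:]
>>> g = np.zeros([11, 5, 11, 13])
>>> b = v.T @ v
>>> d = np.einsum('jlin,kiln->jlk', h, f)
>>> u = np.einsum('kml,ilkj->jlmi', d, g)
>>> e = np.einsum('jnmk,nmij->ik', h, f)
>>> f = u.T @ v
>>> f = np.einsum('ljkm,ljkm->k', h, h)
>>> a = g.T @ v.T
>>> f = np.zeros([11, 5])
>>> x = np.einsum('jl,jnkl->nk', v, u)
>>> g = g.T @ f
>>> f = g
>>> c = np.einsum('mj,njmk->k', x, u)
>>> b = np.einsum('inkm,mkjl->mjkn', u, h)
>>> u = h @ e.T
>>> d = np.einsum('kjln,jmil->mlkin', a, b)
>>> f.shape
(13, 11, 5, 5)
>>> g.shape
(13, 11, 5, 5)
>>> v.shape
(13, 11)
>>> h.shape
(11, 5, 29, 11)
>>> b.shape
(11, 29, 5, 5)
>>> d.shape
(29, 5, 13, 5, 13)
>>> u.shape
(11, 5, 29, 5)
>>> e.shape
(5, 11)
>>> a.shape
(13, 11, 5, 13)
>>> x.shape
(5, 5)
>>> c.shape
(11,)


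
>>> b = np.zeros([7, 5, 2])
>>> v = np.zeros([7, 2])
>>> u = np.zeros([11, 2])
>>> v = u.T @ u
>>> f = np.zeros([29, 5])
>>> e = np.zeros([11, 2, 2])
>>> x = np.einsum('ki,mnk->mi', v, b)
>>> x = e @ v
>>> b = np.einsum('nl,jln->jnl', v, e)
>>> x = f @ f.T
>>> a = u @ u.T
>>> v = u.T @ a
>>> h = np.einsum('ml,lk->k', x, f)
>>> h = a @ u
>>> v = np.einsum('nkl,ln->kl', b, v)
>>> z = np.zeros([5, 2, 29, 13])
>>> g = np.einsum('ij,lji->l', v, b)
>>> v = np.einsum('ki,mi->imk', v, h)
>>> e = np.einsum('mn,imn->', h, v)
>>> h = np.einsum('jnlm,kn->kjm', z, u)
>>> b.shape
(11, 2, 2)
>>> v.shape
(2, 11, 2)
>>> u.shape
(11, 2)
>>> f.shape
(29, 5)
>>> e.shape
()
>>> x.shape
(29, 29)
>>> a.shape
(11, 11)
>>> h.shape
(11, 5, 13)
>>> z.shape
(5, 2, 29, 13)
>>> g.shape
(11,)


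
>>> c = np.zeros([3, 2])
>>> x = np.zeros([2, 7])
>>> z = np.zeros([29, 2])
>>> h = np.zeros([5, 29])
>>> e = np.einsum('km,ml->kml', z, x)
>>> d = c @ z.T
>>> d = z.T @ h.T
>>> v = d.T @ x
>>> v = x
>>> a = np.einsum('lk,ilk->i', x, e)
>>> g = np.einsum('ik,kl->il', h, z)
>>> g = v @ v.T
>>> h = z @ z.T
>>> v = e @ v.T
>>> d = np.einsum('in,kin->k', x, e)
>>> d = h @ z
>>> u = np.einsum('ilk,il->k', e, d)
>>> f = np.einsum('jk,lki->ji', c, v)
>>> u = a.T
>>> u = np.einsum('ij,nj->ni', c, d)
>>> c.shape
(3, 2)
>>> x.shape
(2, 7)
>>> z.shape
(29, 2)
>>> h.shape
(29, 29)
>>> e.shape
(29, 2, 7)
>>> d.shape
(29, 2)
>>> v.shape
(29, 2, 2)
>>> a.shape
(29,)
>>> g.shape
(2, 2)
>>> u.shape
(29, 3)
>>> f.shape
(3, 2)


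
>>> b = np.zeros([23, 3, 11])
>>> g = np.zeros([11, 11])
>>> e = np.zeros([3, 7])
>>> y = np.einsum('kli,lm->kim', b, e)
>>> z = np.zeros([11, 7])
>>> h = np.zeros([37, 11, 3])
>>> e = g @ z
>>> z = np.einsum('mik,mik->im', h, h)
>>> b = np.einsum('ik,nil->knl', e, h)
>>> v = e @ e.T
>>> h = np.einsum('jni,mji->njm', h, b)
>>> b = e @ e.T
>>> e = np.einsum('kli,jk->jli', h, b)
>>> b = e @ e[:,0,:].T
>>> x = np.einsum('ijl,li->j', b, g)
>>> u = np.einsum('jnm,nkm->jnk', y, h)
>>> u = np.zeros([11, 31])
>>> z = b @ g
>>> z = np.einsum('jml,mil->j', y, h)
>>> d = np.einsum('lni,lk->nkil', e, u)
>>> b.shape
(11, 37, 11)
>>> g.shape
(11, 11)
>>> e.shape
(11, 37, 7)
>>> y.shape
(23, 11, 7)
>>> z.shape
(23,)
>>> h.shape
(11, 37, 7)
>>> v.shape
(11, 11)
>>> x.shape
(37,)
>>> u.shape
(11, 31)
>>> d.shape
(37, 31, 7, 11)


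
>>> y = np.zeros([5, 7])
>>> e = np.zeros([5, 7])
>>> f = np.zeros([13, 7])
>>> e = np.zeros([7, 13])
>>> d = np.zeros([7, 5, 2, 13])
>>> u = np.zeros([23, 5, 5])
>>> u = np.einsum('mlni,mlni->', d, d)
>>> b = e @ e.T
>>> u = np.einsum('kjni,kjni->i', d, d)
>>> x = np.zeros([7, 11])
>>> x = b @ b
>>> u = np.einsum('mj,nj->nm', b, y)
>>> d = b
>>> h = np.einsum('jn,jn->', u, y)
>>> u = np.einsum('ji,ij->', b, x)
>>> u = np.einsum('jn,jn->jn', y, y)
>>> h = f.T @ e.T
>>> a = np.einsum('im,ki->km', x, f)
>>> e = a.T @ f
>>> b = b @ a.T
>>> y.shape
(5, 7)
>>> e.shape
(7, 7)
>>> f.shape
(13, 7)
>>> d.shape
(7, 7)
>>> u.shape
(5, 7)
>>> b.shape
(7, 13)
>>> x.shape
(7, 7)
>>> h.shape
(7, 7)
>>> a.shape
(13, 7)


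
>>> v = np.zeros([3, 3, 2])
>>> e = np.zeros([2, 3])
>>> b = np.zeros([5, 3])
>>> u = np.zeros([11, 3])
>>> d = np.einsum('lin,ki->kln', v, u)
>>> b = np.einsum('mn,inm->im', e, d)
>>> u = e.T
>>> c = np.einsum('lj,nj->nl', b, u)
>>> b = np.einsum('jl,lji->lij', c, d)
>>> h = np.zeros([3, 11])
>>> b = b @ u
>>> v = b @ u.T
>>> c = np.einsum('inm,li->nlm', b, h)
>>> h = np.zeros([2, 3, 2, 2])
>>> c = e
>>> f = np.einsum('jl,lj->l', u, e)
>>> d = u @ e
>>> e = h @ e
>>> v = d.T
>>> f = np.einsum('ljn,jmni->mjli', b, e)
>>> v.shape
(3, 3)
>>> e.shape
(2, 3, 2, 3)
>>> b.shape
(11, 2, 2)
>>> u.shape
(3, 2)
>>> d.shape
(3, 3)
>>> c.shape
(2, 3)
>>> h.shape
(2, 3, 2, 2)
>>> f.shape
(3, 2, 11, 3)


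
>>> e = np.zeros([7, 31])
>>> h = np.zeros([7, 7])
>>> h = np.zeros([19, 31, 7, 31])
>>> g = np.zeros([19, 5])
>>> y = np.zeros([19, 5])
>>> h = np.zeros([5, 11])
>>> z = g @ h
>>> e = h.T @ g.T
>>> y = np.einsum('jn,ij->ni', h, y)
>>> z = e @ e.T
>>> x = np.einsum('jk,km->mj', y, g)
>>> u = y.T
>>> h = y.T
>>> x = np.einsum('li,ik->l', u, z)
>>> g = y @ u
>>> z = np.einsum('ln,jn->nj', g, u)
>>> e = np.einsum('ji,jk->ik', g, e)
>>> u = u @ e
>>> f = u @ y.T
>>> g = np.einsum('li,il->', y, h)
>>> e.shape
(11, 19)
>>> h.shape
(19, 11)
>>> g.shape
()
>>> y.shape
(11, 19)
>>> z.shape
(11, 19)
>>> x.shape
(19,)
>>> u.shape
(19, 19)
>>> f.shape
(19, 11)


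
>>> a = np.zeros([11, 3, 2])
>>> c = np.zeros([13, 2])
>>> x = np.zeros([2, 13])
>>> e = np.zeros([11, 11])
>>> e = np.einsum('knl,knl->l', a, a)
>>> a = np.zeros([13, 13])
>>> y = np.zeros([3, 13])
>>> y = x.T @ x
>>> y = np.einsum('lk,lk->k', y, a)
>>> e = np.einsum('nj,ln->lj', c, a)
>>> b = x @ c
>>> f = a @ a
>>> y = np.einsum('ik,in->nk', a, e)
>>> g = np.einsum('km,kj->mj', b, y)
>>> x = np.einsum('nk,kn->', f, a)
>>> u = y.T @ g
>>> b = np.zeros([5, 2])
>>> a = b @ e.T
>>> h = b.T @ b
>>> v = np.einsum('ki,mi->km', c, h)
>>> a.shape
(5, 13)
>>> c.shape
(13, 2)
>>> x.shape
()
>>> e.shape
(13, 2)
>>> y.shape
(2, 13)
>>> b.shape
(5, 2)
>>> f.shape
(13, 13)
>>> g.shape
(2, 13)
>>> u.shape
(13, 13)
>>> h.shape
(2, 2)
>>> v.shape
(13, 2)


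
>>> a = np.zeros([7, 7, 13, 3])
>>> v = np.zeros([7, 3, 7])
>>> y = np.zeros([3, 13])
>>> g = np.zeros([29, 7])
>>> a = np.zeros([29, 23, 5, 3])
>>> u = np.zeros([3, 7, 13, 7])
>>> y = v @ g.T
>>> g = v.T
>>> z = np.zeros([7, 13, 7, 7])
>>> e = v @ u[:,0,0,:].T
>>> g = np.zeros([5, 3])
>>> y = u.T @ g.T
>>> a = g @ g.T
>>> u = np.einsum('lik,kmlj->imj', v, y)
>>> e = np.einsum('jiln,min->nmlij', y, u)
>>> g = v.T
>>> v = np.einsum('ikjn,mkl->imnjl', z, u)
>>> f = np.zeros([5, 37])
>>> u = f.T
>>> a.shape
(5, 5)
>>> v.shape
(7, 3, 7, 7, 5)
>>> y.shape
(7, 13, 7, 5)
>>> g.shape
(7, 3, 7)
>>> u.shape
(37, 5)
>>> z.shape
(7, 13, 7, 7)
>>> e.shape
(5, 3, 7, 13, 7)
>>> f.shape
(5, 37)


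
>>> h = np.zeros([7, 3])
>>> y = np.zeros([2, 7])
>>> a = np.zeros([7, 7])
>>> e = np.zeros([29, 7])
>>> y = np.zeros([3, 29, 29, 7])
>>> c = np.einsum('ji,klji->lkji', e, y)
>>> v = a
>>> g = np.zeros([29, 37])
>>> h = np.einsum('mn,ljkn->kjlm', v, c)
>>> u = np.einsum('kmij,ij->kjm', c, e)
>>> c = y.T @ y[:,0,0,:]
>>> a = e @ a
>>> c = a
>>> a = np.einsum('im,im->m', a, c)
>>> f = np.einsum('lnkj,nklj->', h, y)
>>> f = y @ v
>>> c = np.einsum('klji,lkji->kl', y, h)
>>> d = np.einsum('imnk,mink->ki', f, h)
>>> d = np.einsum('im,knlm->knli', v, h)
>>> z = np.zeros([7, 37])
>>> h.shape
(29, 3, 29, 7)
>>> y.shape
(3, 29, 29, 7)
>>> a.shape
(7,)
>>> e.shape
(29, 7)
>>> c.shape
(3, 29)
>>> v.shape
(7, 7)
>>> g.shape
(29, 37)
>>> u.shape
(29, 7, 3)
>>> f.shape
(3, 29, 29, 7)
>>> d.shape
(29, 3, 29, 7)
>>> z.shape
(7, 37)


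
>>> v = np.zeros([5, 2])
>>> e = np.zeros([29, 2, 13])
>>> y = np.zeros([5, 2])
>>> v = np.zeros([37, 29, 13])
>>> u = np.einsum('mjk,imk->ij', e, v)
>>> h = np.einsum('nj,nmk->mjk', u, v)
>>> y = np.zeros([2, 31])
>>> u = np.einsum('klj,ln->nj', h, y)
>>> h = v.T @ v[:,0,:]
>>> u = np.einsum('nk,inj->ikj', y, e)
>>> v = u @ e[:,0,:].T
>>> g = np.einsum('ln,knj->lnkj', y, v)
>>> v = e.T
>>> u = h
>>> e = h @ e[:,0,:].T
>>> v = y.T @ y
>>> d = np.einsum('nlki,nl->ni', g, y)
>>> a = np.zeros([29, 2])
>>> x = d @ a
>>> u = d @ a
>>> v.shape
(31, 31)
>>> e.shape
(13, 29, 29)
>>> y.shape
(2, 31)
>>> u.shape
(2, 2)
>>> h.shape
(13, 29, 13)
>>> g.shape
(2, 31, 29, 29)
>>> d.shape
(2, 29)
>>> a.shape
(29, 2)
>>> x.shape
(2, 2)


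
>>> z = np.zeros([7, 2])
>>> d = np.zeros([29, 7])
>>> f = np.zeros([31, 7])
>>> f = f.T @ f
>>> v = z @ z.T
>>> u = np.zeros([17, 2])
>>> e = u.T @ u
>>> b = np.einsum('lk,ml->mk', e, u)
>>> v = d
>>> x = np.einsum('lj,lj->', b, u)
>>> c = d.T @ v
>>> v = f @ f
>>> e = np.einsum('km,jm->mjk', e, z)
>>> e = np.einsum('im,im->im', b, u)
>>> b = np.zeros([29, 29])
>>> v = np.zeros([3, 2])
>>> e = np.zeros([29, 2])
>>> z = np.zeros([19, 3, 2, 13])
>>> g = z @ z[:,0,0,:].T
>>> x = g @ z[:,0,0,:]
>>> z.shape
(19, 3, 2, 13)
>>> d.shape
(29, 7)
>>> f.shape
(7, 7)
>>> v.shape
(3, 2)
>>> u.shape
(17, 2)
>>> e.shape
(29, 2)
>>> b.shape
(29, 29)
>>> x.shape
(19, 3, 2, 13)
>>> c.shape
(7, 7)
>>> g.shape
(19, 3, 2, 19)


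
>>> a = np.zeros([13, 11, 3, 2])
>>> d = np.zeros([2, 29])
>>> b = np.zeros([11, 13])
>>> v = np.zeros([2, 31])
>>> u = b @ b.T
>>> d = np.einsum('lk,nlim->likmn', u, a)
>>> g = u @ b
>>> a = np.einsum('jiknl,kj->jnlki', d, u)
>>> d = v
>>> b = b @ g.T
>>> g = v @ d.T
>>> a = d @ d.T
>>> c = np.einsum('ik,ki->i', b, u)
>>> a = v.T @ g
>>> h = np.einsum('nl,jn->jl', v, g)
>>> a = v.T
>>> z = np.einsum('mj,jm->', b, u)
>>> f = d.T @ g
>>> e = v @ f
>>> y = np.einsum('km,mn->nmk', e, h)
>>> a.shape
(31, 2)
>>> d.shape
(2, 31)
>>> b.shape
(11, 11)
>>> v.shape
(2, 31)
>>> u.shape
(11, 11)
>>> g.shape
(2, 2)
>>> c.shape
(11,)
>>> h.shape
(2, 31)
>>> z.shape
()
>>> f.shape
(31, 2)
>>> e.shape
(2, 2)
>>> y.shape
(31, 2, 2)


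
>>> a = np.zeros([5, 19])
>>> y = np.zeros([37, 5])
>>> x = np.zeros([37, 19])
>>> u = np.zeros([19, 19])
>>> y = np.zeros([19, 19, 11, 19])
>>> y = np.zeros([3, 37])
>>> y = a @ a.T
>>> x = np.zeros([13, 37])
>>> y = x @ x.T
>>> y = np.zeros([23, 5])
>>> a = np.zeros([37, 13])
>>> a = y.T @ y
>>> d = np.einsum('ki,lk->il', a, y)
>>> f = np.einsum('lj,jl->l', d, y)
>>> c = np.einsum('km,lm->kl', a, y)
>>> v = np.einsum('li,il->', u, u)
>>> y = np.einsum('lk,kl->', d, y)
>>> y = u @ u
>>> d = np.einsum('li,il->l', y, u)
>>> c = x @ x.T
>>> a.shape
(5, 5)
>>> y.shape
(19, 19)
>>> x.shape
(13, 37)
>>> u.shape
(19, 19)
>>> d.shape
(19,)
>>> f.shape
(5,)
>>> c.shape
(13, 13)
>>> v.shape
()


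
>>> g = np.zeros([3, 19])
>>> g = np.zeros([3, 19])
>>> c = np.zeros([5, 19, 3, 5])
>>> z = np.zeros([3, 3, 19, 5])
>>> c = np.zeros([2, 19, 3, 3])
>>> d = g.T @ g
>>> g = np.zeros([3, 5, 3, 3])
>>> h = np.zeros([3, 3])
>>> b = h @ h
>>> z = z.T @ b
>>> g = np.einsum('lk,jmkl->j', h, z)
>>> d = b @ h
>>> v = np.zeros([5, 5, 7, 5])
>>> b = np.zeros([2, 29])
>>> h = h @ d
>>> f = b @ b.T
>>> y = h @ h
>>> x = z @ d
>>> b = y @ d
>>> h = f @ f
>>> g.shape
(5,)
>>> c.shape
(2, 19, 3, 3)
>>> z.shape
(5, 19, 3, 3)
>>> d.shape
(3, 3)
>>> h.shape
(2, 2)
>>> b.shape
(3, 3)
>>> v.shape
(5, 5, 7, 5)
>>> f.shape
(2, 2)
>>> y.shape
(3, 3)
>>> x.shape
(5, 19, 3, 3)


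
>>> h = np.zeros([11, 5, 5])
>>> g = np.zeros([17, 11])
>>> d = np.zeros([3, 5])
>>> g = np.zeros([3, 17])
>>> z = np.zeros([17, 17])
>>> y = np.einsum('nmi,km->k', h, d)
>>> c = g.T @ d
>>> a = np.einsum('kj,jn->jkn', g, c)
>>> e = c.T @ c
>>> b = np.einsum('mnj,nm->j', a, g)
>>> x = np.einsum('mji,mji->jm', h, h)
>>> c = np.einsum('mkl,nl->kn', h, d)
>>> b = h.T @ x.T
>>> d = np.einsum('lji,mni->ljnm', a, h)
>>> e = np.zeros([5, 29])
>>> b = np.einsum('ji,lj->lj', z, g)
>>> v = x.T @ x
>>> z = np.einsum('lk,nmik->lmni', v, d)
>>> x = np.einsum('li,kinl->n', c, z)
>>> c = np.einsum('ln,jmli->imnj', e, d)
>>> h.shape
(11, 5, 5)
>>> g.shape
(3, 17)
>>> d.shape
(17, 3, 5, 11)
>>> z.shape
(11, 3, 17, 5)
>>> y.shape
(3,)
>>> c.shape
(11, 3, 29, 17)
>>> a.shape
(17, 3, 5)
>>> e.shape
(5, 29)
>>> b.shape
(3, 17)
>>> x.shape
(17,)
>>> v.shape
(11, 11)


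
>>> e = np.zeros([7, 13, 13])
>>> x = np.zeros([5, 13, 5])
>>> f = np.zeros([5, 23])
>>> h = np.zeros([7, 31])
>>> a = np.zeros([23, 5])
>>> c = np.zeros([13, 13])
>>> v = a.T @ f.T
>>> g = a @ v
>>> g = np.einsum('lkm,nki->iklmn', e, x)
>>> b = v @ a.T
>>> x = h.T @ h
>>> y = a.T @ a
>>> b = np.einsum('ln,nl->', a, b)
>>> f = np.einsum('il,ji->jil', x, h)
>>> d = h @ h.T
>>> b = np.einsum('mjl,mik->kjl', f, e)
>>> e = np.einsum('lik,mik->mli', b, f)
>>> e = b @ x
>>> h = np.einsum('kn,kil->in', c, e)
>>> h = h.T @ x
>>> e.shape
(13, 31, 31)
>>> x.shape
(31, 31)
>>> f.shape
(7, 31, 31)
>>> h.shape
(13, 31)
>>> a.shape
(23, 5)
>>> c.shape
(13, 13)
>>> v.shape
(5, 5)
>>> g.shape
(5, 13, 7, 13, 5)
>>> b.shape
(13, 31, 31)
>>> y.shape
(5, 5)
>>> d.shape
(7, 7)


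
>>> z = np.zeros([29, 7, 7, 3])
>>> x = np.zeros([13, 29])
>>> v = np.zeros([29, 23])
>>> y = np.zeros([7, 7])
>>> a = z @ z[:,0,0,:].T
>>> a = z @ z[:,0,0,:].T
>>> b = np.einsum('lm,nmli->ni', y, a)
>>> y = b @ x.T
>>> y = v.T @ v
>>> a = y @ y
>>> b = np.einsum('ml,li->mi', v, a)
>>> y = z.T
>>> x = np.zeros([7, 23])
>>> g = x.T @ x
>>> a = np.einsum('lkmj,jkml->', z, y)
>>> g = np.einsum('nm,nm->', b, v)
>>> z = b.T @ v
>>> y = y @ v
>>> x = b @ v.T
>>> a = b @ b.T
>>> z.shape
(23, 23)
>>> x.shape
(29, 29)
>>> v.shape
(29, 23)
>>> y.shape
(3, 7, 7, 23)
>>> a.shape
(29, 29)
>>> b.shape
(29, 23)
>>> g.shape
()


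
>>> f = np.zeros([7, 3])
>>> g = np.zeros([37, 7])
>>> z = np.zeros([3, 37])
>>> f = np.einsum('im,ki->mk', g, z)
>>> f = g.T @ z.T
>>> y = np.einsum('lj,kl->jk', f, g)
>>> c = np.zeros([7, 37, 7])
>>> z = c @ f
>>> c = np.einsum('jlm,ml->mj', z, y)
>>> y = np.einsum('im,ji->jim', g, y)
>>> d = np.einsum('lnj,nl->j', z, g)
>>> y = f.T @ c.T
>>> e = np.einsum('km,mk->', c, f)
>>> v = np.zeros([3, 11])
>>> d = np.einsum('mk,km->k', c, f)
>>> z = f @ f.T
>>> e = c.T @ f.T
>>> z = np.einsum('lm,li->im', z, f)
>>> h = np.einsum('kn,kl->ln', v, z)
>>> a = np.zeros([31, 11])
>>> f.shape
(7, 3)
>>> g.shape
(37, 7)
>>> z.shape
(3, 7)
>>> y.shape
(3, 3)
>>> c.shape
(3, 7)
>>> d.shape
(7,)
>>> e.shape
(7, 7)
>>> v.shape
(3, 11)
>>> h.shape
(7, 11)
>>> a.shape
(31, 11)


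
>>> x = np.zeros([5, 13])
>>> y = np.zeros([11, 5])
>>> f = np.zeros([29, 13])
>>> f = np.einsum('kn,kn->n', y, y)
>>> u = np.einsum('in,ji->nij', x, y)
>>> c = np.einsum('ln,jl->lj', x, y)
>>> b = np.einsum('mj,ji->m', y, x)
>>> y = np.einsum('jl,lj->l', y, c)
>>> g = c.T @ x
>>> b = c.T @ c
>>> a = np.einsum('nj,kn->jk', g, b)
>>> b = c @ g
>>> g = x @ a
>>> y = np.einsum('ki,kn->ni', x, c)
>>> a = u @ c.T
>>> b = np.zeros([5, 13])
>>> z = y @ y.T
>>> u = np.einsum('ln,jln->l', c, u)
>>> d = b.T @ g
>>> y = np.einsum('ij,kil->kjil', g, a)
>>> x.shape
(5, 13)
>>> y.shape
(13, 11, 5, 5)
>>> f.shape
(5,)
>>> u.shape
(5,)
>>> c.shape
(5, 11)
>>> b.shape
(5, 13)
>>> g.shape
(5, 11)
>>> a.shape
(13, 5, 5)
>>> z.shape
(11, 11)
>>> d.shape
(13, 11)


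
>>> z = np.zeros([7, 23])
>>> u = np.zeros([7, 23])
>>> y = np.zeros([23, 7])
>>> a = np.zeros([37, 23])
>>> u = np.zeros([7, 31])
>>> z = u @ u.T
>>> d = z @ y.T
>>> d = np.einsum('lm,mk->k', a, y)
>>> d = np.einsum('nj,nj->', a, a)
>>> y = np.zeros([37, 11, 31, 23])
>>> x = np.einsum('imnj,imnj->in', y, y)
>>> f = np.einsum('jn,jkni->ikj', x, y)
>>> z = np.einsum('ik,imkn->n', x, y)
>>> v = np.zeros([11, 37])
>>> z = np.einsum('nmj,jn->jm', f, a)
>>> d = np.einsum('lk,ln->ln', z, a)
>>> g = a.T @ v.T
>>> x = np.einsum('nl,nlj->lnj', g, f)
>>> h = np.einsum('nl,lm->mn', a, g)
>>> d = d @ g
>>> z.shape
(37, 11)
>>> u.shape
(7, 31)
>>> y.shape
(37, 11, 31, 23)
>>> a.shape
(37, 23)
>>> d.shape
(37, 11)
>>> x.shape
(11, 23, 37)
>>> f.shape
(23, 11, 37)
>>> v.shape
(11, 37)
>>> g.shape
(23, 11)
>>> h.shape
(11, 37)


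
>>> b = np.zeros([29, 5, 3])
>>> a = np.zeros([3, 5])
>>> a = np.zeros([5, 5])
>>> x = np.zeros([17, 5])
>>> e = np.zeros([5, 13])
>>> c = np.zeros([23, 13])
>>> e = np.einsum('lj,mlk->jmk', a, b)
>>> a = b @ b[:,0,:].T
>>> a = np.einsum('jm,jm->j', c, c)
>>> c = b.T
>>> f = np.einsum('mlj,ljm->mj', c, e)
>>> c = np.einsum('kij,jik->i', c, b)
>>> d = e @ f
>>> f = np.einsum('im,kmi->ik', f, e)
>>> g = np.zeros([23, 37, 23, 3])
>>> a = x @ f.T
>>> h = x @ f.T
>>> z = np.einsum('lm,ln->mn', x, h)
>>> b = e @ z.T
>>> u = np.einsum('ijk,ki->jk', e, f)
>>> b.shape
(5, 29, 5)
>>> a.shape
(17, 3)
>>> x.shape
(17, 5)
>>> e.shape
(5, 29, 3)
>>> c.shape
(5,)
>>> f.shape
(3, 5)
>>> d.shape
(5, 29, 29)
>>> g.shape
(23, 37, 23, 3)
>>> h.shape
(17, 3)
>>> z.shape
(5, 3)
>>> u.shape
(29, 3)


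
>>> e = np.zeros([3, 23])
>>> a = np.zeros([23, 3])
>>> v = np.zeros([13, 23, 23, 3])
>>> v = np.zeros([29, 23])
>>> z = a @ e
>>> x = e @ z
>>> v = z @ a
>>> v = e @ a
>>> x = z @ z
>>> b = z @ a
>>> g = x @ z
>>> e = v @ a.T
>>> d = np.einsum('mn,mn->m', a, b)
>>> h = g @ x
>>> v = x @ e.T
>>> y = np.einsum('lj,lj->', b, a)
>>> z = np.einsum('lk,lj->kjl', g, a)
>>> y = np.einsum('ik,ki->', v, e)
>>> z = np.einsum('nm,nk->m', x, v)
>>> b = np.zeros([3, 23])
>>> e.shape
(3, 23)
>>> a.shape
(23, 3)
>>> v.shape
(23, 3)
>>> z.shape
(23,)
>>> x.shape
(23, 23)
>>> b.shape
(3, 23)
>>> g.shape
(23, 23)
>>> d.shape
(23,)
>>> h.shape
(23, 23)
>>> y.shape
()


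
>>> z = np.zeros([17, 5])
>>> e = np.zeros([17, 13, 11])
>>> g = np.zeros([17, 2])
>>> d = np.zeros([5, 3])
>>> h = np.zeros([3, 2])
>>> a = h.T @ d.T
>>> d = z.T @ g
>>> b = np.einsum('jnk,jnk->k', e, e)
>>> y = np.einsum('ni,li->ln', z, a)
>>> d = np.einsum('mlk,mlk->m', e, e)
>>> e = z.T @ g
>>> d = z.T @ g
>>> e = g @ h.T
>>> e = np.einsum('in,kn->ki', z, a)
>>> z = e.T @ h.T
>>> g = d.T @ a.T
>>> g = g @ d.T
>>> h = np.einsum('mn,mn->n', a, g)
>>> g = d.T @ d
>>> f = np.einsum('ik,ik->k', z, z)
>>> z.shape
(17, 3)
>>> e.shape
(2, 17)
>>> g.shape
(2, 2)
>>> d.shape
(5, 2)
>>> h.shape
(5,)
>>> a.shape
(2, 5)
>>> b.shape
(11,)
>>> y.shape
(2, 17)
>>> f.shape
(3,)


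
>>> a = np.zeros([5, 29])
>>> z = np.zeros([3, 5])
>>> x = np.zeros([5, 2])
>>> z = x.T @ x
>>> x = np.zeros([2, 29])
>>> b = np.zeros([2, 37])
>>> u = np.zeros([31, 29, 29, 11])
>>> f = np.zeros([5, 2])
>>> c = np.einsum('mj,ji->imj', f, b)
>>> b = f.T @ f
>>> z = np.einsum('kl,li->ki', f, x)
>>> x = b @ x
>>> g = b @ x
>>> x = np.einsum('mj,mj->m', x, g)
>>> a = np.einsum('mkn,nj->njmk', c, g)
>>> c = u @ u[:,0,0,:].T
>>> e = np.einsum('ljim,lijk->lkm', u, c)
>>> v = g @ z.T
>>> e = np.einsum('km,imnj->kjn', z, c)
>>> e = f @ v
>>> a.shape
(2, 29, 37, 5)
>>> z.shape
(5, 29)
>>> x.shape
(2,)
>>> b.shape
(2, 2)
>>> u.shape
(31, 29, 29, 11)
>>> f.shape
(5, 2)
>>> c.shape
(31, 29, 29, 31)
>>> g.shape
(2, 29)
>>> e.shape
(5, 5)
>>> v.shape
(2, 5)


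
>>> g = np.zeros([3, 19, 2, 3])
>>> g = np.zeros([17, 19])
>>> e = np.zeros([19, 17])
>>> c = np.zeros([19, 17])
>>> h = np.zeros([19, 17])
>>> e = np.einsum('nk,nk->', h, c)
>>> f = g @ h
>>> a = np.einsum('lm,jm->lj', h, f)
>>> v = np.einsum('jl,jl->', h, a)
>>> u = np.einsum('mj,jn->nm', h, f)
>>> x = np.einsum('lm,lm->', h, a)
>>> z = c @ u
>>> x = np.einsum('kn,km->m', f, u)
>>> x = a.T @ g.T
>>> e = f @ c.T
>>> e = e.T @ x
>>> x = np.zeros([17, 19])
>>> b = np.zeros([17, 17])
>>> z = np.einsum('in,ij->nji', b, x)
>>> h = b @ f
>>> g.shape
(17, 19)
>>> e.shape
(19, 17)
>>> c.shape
(19, 17)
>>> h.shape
(17, 17)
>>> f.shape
(17, 17)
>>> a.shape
(19, 17)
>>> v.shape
()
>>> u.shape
(17, 19)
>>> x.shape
(17, 19)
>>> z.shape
(17, 19, 17)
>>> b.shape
(17, 17)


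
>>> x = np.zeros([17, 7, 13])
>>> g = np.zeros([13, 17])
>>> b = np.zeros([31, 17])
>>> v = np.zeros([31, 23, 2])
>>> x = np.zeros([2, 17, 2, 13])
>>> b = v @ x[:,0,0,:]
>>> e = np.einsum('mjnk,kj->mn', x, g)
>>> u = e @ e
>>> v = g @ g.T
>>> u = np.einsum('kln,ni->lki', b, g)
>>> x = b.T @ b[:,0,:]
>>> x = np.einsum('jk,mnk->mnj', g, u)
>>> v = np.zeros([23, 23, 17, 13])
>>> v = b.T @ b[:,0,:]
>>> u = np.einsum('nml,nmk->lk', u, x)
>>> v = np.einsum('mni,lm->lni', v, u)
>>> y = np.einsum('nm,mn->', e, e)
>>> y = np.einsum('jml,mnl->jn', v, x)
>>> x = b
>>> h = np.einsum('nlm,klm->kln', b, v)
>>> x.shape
(31, 23, 13)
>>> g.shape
(13, 17)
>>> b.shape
(31, 23, 13)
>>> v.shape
(17, 23, 13)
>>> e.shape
(2, 2)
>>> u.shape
(17, 13)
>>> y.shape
(17, 31)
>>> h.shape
(17, 23, 31)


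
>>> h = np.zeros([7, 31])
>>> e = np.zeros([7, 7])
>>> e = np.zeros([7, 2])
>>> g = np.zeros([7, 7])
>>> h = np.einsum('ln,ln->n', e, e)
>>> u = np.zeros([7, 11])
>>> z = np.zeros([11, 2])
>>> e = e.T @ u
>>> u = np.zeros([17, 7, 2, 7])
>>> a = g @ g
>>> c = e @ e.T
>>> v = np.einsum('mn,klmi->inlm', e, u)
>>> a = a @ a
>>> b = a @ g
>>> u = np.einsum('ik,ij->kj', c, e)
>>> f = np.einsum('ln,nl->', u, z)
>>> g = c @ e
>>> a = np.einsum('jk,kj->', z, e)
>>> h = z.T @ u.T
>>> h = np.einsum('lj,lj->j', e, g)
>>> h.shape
(11,)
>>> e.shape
(2, 11)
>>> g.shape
(2, 11)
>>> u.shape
(2, 11)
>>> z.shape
(11, 2)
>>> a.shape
()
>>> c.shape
(2, 2)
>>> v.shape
(7, 11, 7, 2)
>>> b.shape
(7, 7)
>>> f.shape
()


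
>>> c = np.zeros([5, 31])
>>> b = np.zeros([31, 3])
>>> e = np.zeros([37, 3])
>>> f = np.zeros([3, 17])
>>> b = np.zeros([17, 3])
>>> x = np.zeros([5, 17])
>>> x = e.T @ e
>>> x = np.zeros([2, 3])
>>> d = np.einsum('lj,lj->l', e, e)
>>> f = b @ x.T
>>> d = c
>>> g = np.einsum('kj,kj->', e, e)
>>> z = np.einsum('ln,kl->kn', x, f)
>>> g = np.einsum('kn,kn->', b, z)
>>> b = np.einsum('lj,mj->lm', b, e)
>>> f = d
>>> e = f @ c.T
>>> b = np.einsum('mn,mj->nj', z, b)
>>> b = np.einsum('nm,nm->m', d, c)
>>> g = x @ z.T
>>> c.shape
(5, 31)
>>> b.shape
(31,)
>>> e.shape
(5, 5)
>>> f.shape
(5, 31)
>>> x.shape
(2, 3)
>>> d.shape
(5, 31)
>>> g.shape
(2, 17)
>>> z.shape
(17, 3)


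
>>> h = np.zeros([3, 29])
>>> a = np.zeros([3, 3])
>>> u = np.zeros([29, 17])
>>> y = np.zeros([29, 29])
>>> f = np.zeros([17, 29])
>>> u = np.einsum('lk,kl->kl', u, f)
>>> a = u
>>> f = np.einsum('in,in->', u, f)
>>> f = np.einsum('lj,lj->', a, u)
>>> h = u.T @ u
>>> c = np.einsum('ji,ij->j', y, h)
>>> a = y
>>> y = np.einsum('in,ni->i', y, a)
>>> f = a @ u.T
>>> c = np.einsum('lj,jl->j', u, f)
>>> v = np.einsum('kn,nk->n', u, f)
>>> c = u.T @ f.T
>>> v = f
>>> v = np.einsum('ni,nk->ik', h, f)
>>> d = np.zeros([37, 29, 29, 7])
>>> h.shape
(29, 29)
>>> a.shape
(29, 29)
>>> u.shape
(17, 29)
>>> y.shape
(29,)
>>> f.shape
(29, 17)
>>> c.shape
(29, 29)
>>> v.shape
(29, 17)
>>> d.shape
(37, 29, 29, 7)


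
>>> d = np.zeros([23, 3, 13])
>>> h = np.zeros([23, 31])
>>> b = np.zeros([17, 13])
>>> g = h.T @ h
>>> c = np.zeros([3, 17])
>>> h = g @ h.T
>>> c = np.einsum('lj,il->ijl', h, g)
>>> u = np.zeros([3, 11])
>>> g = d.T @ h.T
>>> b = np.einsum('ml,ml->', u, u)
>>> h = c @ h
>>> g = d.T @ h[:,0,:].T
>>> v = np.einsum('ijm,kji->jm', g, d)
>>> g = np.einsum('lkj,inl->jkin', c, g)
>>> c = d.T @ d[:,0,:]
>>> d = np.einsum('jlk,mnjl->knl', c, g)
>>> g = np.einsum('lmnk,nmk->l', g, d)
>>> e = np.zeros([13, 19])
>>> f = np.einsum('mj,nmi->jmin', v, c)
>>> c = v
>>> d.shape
(13, 23, 3)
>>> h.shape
(31, 23, 23)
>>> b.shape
()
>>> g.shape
(31,)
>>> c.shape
(3, 31)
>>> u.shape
(3, 11)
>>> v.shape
(3, 31)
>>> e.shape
(13, 19)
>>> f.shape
(31, 3, 13, 13)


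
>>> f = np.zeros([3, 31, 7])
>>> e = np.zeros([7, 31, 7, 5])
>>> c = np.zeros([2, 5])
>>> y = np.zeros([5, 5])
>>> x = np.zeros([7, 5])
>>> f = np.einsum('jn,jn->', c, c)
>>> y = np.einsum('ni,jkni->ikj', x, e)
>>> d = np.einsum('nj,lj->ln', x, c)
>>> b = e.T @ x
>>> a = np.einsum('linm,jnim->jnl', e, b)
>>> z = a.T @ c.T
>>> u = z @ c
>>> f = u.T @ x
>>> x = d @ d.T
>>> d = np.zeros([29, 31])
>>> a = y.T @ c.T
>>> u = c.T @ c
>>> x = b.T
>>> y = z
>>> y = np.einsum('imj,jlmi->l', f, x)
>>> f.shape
(5, 7, 5)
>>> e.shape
(7, 31, 7, 5)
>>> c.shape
(2, 5)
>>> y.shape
(31,)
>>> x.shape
(5, 31, 7, 5)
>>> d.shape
(29, 31)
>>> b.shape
(5, 7, 31, 5)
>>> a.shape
(7, 31, 2)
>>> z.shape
(7, 7, 2)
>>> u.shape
(5, 5)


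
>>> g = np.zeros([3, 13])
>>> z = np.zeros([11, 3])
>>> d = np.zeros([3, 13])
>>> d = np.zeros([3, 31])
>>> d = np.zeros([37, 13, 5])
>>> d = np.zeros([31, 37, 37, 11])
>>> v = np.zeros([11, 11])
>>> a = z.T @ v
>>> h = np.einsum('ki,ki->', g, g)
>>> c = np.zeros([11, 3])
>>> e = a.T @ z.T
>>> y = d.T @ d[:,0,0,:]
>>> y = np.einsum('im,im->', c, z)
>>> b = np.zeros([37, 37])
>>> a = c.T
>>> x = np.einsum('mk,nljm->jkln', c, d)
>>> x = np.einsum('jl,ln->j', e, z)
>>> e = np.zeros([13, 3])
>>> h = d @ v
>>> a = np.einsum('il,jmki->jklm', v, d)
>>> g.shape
(3, 13)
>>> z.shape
(11, 3)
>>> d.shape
(31, 37, 37, 11)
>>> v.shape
(11, 11)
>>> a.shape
(31, 37, 11, 37)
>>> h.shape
(31, 37, 37, 11)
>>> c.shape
(11, 3)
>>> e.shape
(13, 3)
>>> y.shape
()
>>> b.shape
(37, 37)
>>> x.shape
(11,)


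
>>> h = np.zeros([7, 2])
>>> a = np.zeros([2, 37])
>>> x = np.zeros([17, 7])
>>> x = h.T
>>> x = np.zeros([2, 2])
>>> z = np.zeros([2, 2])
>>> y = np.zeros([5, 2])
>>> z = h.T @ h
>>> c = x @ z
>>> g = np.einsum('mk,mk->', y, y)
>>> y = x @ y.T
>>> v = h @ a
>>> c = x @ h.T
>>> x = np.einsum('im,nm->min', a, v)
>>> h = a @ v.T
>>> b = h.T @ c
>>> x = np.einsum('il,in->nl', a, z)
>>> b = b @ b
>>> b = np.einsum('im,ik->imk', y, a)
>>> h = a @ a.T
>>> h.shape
(2, 2)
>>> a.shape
(2, 37)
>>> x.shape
(2, 37)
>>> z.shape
(2, 2)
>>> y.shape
(2, 5)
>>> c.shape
(2, 7)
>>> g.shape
()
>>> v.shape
(7, 37)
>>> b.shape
(2, 5, 37)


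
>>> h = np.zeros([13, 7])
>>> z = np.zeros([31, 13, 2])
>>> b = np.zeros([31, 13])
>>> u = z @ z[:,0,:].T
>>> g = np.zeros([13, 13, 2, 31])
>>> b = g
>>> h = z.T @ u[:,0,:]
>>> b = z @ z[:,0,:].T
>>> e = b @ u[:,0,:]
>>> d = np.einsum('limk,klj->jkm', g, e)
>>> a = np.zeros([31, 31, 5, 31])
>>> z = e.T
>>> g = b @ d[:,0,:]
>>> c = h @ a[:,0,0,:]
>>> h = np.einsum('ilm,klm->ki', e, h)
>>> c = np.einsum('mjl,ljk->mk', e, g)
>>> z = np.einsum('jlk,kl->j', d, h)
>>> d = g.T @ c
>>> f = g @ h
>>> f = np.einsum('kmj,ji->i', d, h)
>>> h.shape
(2, 31)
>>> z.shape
(31,)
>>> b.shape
(31, 13, 31)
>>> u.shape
(31, 13, 31)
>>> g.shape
(31, 13, 2)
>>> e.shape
(31, 13, 31)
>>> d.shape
(2, 13, 2)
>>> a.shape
(31, 31, 5, 31)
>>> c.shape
(31, 2)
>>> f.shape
(31,)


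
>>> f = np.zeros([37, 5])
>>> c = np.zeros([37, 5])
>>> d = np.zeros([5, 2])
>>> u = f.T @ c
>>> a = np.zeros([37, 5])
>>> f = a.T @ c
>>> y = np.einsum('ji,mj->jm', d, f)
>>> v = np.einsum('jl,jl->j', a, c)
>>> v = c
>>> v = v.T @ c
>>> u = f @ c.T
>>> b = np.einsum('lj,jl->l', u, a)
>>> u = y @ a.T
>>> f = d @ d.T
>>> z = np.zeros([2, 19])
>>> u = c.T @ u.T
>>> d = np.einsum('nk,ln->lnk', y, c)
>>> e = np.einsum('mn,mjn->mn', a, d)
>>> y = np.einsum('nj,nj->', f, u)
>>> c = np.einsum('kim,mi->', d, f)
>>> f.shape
(5, 5)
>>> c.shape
()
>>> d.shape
(37, 5, 5)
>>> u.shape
(5, 5)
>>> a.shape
(37, 5)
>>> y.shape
()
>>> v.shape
(5, 5)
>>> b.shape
(5,)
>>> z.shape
(2, 19)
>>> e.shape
(37, 5)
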